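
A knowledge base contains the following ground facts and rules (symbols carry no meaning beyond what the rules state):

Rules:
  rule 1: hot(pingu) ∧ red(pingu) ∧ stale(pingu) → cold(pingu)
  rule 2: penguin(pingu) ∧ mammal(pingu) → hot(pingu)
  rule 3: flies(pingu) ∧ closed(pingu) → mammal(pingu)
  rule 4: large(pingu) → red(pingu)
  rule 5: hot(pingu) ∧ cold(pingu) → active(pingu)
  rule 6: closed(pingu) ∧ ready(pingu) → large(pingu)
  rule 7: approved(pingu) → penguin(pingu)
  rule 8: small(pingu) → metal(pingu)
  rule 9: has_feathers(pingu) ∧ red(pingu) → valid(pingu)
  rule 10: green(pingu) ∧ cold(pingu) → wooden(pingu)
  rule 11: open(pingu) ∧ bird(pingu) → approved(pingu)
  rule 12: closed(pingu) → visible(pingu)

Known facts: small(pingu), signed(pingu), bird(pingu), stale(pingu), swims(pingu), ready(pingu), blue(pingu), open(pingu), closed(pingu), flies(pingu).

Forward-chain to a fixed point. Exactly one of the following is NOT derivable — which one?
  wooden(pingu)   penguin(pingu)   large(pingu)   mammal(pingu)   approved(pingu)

wooden(pingu)

Round 1 fires rule 3, rule 6, rule 8, rule 11, rule 12, giving mammal(pingu), large(pingu), metal(pingu), approved(pingu), visible(pingu).
Round 2 fires rule 4, rule 7, giving red(pingu), penguin(pingu).
Round 3 fires rule 2, giving hot(pingu).
Round 4 fires rule 1, giving cold(pingu).
Round 5 fires rule 5, giving active(pingu).
Derived: penguin(pingu) (round 2), mammal(pingu) (round 1), large(pingu) (round 1), approved(pingu) (round 1). wooden(pingu) never appears in any round.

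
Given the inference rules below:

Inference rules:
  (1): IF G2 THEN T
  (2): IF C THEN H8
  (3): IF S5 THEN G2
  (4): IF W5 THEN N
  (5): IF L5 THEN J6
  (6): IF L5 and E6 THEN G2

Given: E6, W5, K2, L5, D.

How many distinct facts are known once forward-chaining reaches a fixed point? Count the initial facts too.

9

[1] (4) [IF W5 THEN N]; (5) [IF L5 THEN J6]; (6) [IF L5 and E6 THEN G2]. ⇒ new: N, J6, G2.
[2] (1) [IF G2 THEN T]. ⇒ new: T.
Closure: {D, E6, G2, J6, K2, L5, N, T, W5} — 9 facts.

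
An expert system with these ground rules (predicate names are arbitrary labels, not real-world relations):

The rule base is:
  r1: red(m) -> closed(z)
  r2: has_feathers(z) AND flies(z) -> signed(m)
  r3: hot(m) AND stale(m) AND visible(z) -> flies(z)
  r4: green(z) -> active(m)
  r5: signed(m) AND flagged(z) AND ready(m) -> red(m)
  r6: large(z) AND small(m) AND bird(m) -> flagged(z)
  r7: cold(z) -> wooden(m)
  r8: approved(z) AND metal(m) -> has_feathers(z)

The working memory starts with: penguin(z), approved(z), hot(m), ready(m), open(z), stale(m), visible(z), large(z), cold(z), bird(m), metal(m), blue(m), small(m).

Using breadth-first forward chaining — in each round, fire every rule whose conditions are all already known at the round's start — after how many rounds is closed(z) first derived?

4

Round 1 fires r3, r6, r7, r8, giving flies(z), flagged(z), wooden(m), has_feathers(z).
Round 2 fires r2, giving signed(m).
Round 3 fires r5, giving red(m).
Round 4 fires r1, giving closed(z).
closed(z) first appears in round 4.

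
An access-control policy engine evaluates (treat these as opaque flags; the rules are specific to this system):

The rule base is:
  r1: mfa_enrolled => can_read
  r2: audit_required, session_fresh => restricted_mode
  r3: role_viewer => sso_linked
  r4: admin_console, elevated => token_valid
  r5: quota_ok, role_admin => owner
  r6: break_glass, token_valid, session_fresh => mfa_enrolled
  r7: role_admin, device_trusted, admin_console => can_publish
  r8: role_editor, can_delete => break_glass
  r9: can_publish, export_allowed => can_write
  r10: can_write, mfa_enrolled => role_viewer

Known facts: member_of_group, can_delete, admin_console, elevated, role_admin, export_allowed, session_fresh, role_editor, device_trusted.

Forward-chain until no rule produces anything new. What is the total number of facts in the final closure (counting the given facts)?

Round 1 fires r4, r7, r8, giving token_valid, can_publish, break_glass.
Round 2 fires r6, r9, giving mfa_enrolled, can_write.
Round 3 fires r1, r10, giving can_read, role_viewer.
Round 4 fires r3, giving sso_linked.
Closure: {admin_console, break_glass, can_delete, can_publish, can_read, can_write, device_trusted, elevated, export_allowed, member_of_group, mfa_enrolled, role_admin, role_editor, role_viewer, session_fresh, sso_linked, token_valid} — 17 facts.

17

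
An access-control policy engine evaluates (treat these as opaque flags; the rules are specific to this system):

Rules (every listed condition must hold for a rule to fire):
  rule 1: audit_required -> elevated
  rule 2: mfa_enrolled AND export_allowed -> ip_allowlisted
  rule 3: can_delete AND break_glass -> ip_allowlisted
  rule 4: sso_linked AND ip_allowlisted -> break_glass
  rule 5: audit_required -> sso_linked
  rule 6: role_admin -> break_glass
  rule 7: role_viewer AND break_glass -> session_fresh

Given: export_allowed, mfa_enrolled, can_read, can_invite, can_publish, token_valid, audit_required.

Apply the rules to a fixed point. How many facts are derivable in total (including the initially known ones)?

11

Round 1: rule 1 [audit_required -> elevated]; rule 2 [mfa_enrolled AND export_allowed -> ip_allowlisted]; rule 5 [audit_required -> sso_linked]. New: elevated, ip_allowlisted, sso_linked.
Round 2: rule 4 [sso_linked AND ip_allowlisted -> break_glass]. New: break_glass.
Closure: {audit_required, break_glass, can_invite, can_publish, can_read, elevated, export_allowed, ip_allowlisted, mfa_enrolled, sso_linked, token_valid} — 11 facts.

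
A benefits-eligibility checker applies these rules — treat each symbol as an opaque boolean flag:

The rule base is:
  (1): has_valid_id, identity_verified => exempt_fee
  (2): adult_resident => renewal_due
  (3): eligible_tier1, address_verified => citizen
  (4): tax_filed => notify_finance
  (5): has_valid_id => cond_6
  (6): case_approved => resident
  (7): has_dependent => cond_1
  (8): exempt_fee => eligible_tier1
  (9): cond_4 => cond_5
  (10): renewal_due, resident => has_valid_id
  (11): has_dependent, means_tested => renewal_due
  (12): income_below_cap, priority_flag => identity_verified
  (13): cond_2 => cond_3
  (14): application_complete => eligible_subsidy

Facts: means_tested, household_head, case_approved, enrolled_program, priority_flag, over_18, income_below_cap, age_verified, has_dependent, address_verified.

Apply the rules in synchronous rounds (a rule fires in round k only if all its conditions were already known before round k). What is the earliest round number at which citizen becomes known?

Round 1 — (6), (7), (11), (12), derive resident, cond_1, renewal_due, identity_verified.
Round 2 — (10), derive has_valid_id.
Round 3 — (1), (5), derive exempt_fee, cond_6.
Round 4 — (8), derive eligible_tier1.
Round 5 — (3), derive citizen.
citizen first appears in round 5.

5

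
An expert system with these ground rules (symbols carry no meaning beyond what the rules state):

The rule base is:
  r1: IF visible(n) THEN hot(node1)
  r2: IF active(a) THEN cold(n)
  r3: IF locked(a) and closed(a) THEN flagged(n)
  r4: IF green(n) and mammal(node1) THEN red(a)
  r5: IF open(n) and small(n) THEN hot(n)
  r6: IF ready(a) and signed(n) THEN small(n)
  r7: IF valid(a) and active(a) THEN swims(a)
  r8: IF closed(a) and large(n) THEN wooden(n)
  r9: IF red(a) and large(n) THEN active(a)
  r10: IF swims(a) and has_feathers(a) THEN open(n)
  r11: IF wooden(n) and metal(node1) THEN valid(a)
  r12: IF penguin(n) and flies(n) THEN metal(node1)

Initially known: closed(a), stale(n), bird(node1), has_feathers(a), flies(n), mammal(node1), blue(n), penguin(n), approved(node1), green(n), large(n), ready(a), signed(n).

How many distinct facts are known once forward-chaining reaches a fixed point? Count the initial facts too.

Round 1: r4 [IF green(n) and mammal(node1) THEN red(a)]; r6 [IF ready(a) and signed(n) THEN small(n)]; r8 [IF closed(a) and large(n) THEN wooden(n)]; r12 [IF penguin(n) and flies(n) THEN metal(node1)]. Adds red(a), small(n), wooden(n), metal(node1).
Round 2: r9 [IF red(a) and large(n) THEN active(a)]; r11 [IF wooden(n) and metal(node1) THEN valid(a)]. Adds active(a), valid(a).
Round 3: r2 [IF active(a) THEN cold(n)]; r7 [IF valid(a) and active(a) THEN swims(a)]. Adds cold(n), swims(a).
Round 4: r10 [IF swims(a) and has_feathers(a) THEN open(n)]. Adds open(n).
Round 5: r5 [IF open(n) and small(n) THEN hot(n)]. Adds hot(n).
Closure: {active(a), approved(node1), bird(node1), blue(n), closed(a), cold(n), flies(n), green(n), has_feathers(a), hot(n), large(n), mammal(node1), metal(node1), open(n), penguin(n), ready(a), red(a), signed(n), small(n), stale(n), swims(a), valid(a), wooden(n)} — 23 facts.

23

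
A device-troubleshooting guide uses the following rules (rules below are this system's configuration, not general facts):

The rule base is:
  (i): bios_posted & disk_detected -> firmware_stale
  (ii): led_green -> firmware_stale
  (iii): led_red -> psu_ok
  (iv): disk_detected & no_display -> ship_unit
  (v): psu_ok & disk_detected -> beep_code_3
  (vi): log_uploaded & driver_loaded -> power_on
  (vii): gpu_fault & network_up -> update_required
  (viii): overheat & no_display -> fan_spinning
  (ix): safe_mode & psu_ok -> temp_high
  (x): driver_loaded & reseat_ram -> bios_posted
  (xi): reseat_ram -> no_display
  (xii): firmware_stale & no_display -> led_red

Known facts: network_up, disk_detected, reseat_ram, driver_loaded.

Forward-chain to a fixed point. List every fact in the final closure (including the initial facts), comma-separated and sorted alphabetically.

[1] (x) [driver_loaded & reseat_ram -> bios_posted]; (xi) [reseat_ram -> no_display]. ⇒ new: bios_posted, no_display.
[2] (i) [bios_posted & disk_detected -> firmware_stale]; (iv) [disk_detected & no_display -> ship_unit]. ⇒ new: firmware_stale, ship_unit.
[3] (xii) [firmware_stale & no_display -> led_red]. ⇒ new: led_red.
[4] (iii) [led_red -> psu_ok]. ⇒ new: psu_ok.
[5] (v) [psu_ok & disk_detected -> beep_code_3]. ⇒ new: beep_code_3.

beep_code_3, bios_posted, disk_detected, driver_loaded, firmware_stale, led_red, network_up, no_display, psu_ok, reseat_ram, ship_unit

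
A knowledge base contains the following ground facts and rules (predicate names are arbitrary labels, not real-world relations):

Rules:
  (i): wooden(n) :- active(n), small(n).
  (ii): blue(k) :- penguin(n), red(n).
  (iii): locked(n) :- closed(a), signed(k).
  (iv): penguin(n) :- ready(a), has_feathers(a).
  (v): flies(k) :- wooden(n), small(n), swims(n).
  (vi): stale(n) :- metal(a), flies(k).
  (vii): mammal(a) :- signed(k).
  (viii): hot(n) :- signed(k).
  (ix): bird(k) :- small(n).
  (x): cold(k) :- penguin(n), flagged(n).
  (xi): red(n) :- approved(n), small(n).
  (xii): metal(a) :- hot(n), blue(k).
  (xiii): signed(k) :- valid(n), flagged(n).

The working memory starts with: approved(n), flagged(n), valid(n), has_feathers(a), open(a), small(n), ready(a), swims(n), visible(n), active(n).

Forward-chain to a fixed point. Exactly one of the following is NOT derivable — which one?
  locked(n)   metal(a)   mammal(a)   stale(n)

[1] (i) [wooden(n) :- active(n), small(n).]; (iv) [penguin(n) :- ready(a), has_feathers(a).]; (ix) [bird(k) :- small(n).]; (xi) [red(n) :- approved(n), small(n).]; (xiii) [signed(k) :- valid(n), flagged(n).]. ⇒ new: wooden(n), penguin(n), bird(k), red(n), signed(k).
[2] (ii) [blue(k) :- penguin(n), red(n).]; (v) [flies(k) :- wooden(n), small(n), swims(n).]; (vii) [mammal(a) :- signed(k).]; (viii) [hot(n) :- signed(k).]; (x) [cold(k) :- penguin(n), flagged(n).]. ⇒ new: blue(k), flies(k), mammal(a), hot(n), cold(k).
[3] (xii) [metal(a) :- hot(n), blue(k).]. ⇒ new: metal(a).
[4] (vi) [stale(n) :- metal(a), flies(k).]. ⇒ new: stale(n).
Derived: metal(a) (round 3), mammal(a) (round 2), stale(n) (round 4). locked(n) never appears in any round.

locked(n)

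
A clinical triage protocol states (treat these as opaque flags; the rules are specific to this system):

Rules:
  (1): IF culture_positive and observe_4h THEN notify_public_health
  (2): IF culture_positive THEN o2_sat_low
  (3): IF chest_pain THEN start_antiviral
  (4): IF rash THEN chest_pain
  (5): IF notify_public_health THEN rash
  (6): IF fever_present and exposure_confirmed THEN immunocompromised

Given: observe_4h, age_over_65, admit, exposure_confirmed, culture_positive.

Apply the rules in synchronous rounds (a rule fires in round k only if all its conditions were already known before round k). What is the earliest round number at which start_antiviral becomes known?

4

[1] (1) [IF culture_positive and observe_4h THEN notify_public_health]; (2) [IF culture_positive THEN o2_sat_low]. ⇒ new: notify_public_health, o2_sat_low.
[2] (5) [IF notify_public_health THEN rash]. ⇒ new: rash.
[3] (4) [IF rash THEN chest_pain]. ⇒ new: chest_pain.
[4] (3) [IF chest_pain THEN start_antiviral]. ⇒ new: start_antiviral.
start_antiviral first appears in round 4.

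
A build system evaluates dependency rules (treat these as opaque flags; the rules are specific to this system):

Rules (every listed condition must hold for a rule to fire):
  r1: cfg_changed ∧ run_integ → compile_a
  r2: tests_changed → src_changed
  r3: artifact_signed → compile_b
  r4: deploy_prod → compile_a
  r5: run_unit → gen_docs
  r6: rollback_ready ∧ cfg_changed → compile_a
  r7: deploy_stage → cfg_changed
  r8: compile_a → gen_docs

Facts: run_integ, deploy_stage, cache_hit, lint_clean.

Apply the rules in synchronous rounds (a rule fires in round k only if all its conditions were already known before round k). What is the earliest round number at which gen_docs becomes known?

Round 1: r7 [deploy_stage → cfg_changed]. New: cfg_changed.
Round 2: r1 [cfg_changed ∧ run_integ → compile_a]. New: compile_a.
Round 3: r8 [compile_a → gen_docs]. New: gen_docs.
gen_docs first appears in round 3.

3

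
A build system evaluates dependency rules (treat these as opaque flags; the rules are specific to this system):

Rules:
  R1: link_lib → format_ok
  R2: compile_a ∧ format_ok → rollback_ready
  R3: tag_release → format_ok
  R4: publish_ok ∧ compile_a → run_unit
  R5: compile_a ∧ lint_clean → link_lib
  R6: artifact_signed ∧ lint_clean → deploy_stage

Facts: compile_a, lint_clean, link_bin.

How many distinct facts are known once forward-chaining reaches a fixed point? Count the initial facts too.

Round 1 fires R5, giving link_lib.
Round 2 fires R1, giving format_ok.
Round 3 fires R2, giving rollback_ready.
Closure: {compile_a, format_ok, link_bin, link_lib, lint_clean, rollback_ready} — 6 facts.

6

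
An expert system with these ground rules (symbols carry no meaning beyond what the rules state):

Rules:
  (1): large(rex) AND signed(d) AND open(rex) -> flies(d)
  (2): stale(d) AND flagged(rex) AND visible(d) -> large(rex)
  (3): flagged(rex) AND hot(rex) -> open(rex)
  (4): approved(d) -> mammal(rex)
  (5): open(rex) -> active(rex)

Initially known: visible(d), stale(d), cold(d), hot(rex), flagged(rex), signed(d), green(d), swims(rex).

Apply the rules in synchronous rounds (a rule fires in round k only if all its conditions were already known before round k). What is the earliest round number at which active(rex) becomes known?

Round 1: (2) [stale(d) AND flagged(rex) AND visible(d) -> large(rex)]; (3) [flagged(rex) AND hot(rex) -> open(rex)]. New: large(rex), open(rex).
Round 2: (1) [large(rex) AND signed(d) AND open(rex) -> flies(d)]; (5) [open(rex) -> active(rex)]. New: flies(d), active(rex).
active(rex) first appears in round 2.

2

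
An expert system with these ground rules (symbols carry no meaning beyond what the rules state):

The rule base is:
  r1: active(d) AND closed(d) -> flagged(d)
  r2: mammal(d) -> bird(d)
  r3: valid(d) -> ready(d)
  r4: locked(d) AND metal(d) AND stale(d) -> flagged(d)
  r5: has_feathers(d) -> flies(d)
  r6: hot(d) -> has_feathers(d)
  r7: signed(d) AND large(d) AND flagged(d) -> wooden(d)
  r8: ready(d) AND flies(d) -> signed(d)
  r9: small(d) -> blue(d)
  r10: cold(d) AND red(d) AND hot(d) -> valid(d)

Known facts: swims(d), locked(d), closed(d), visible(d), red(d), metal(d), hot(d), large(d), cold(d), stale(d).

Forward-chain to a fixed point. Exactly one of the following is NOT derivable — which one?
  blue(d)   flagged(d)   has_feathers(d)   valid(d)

blue(d)

Round 1: r4 [locked(d) AND metal(d) AND stale(d) -> flagged(d)]; r6 [hot(d) -> has_feathers(d)]; r10 [cold(d) AND red(d) AND hot(d) -> valid(d)]. New: flagged(d), has_feathers(d), valid(d).
Round 2: r3 [valid(d) -> ready(d)]; r5 [has_feathers(d) -> flies(d)]. New: ready(d), flies(d).
Round 3: r8 [ready(d) AND flies(d) -> signed(d)]. New: signed(d).
Round 4: r7 [signed(d) AND large(d) AND flagged(d) -> wooden(d)]. New: wooden(d).
Derived: has_feathers(d) (round 1), valid(d) (round 1), flagged(d) (round 1). blue(d) never appears in any round.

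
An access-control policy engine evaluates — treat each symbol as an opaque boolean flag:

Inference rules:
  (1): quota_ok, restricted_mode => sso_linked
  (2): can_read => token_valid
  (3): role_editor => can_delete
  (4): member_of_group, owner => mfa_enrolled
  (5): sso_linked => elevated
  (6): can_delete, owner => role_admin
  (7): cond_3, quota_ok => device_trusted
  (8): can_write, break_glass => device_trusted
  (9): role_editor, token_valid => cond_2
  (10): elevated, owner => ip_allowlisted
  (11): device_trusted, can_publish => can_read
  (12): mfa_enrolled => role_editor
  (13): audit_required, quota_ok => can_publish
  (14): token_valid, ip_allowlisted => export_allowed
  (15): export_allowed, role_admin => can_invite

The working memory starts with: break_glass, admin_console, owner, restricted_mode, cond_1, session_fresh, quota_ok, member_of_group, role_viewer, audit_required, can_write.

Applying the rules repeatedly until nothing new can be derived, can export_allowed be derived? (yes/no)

Round 1 fires (1), (4), (8), (13), giving sso_linked, mfa_enrolled, device_trusted, can_publish.
Round 2 fires (5), (11), (12), giving elevated, can_read, role_editor.
Round 3 fires (2), (3), (10), giving token_valid, can_delete, ip_allowlisted.
Round 4 fires (6), (9), (14), giving role_admin, cond_2, export_allowed.
Round 5 fires (15), giving can_invite.
export_allowed appears in round 4, so it is derivable.

yes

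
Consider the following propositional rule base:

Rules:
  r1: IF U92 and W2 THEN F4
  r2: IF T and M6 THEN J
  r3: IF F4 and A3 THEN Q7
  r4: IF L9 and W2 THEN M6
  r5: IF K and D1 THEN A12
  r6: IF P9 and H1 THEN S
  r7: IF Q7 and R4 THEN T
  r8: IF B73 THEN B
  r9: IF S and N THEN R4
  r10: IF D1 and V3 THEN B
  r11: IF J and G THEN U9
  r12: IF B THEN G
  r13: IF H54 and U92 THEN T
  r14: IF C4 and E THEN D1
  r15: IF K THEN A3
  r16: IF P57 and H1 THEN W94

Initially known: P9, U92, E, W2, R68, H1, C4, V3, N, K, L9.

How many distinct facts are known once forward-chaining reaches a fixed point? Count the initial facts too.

24

Round 1: r1 [IF U92 and W2 THEN F4]; r4 [IF L9 and W2 THEN M6]; r6 [IF P9 and H1 THEN S]; r14 [IF C4 and E THEN D1]; r15 [IF K THEN A3]. New: F4, M6, S, D1, A3.
Round 2: r3 [IF F4 and A3 THEN Q7]; r5 [IF K and D1 THEN A12]; r9 [IF S and N THEN R4]; r10 [IF D1 and V3 THEN B]. New: Q7, A12, R4, B.
Round 3: r7 [IF Q7 and R4 THEN T]; r12 [IF B THEN G]. New: T, G.
Round 4: r2 [IF T and M6 THEN J]. New: J.
Round 5: r11 [IF J and G THEN U9]. New: U9.
Closure: {A12, A3, B, C4, D1, E, F4, G, H1, J, K, L9, M6, N, P9, Q7, R4, R68, S, T, U9, U92, V3, W2} — 24 facts.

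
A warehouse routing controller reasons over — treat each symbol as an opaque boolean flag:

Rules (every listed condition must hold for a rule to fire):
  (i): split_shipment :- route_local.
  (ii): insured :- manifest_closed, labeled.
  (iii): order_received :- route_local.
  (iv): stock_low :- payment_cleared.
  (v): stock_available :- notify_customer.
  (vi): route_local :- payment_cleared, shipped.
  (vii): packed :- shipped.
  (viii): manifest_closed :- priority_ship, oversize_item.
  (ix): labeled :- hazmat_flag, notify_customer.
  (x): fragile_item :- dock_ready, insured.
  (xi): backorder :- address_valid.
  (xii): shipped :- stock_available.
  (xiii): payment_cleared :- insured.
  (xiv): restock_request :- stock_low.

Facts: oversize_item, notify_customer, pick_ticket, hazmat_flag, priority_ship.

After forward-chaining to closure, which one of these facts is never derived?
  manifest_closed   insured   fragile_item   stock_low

Round 1 — (v), (viii), (ix), derive stock_available, manifest_closed, labeled.
Round 2 — (ii), (xii), derive insured, shipped.
Round 3 — (vii), (xiii), derive packed, payment_cleared.
Round 4 — (iv), (vi), derive stock_low, route_local.
Round 5 — (i), (iii), (xiv), derive split_shipment, order_received, restock_request.
Derived: stock_low (round 4), manifest_closed (round 1), insured (round 2). fragile_item never appears in any round.

fragile_item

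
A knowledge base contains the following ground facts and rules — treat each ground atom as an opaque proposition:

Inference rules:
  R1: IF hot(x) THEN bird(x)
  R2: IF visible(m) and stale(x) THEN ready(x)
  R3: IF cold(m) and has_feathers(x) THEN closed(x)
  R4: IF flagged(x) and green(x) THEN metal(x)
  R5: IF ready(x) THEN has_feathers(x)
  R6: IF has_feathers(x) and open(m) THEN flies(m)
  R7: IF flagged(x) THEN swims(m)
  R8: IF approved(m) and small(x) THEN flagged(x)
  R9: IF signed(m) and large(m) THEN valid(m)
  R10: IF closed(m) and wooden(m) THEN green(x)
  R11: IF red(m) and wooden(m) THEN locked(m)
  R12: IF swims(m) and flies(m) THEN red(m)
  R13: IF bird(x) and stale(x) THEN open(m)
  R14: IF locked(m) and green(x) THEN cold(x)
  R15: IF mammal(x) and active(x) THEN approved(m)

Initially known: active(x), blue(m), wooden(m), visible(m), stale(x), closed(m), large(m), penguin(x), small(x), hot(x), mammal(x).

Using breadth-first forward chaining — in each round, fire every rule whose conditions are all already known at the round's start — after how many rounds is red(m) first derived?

4

Round 1 — R1, R2, R10, R15, derive bird(x), ready(x), green(x), approved(m).
Round 2 — R5, R8, R13, derive has_feathers(x), flagged(x), open(m).
Round 3 — R4, R6, R7, derive metal(x), flies(m), swims(m).
Round 4 — R12, derive red(m).
red(m) first appears in round 4.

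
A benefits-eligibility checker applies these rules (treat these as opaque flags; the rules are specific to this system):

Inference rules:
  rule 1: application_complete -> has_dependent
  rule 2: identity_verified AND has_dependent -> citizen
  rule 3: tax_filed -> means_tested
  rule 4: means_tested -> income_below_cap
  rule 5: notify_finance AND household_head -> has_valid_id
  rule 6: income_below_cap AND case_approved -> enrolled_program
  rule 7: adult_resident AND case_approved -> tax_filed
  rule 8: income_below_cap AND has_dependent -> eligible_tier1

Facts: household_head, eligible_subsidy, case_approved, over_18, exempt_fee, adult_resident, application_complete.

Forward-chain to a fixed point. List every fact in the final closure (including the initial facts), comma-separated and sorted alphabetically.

adult_resident, application_complete, case_approved, eligible_subsidy, eligible_tier1, enrolled_program, exempt_fee, has_dependent, household_head, income_below_cap, means_tested, over_18, tax_filed

Round 1 — rule 1, rule 7, derive has_dependent, tax_filed.
Round 2 — rule 3, derive means_tested.
Round 3 — rule 4, derive income_below_cap.
Round 4 — rule 6, rule 8, derive enrolled_program, eligible_tier1.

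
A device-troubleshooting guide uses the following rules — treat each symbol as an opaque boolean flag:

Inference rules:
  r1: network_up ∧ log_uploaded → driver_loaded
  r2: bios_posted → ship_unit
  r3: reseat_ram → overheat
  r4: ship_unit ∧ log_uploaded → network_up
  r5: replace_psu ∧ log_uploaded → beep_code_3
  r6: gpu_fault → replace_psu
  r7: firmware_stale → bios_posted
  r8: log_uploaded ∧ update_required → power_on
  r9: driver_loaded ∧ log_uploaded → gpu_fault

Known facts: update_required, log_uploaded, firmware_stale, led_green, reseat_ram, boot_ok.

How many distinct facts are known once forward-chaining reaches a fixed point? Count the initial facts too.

15

Round 1 — r3, r7, r8, derive overheat, bios_posted, power_on.
Round 2 — r2, derive ship_unit.
Round 3 — r4, derive network_up.
Round 4 — r1, derive driver_loaded.
Round 5 — r9, derive gpu_fault.
Round 6 — r6, derive replace_psu.
Round 7 — r5, derive beep_code_3.
Closure: {beep_code_3, bios_posted, boot_ok, driver_loaded, firmware_stale, gpu_fault, led_green, log_uploaded, network_up, overheat, power_on, replace_psu, reseat_ram, ship_unit, update_required} — 15 facts.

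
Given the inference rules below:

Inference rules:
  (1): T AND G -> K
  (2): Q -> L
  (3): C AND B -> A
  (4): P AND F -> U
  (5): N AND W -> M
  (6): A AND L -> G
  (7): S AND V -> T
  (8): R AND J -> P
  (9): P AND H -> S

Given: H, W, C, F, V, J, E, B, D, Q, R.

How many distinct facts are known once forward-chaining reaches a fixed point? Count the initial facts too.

19

Round 1: (2) [Q -> L]; (3) [C AND B -> A]; (8) [R AND J -> P]. New: L, A, P.
Round 2: (4) [P AND F -> U]; (6) [A AND L -> G]; (9) [P AND H -> S]. New: U, G, S.
Round 3: (7) [S AND V -> T]. New: T.
Round 4: (1) [T AND G -> K]. New: K.
Closure: {A, B, C, D, E, F, G, H, J, K, L, P, Q, R, S, T, U, V, W} — 19 facts.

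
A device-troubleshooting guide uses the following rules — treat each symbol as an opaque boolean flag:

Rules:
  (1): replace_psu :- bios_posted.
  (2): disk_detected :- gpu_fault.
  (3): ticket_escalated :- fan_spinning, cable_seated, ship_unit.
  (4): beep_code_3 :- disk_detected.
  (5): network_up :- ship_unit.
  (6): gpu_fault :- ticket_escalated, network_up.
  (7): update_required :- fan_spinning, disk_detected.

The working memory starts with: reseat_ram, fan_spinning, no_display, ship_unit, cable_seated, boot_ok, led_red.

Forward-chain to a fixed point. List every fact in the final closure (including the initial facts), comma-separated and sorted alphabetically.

beep_code_3, boot_ok, cable_seated, disk_detected, fan_spinning, gpu_fault, led_red, network_up, no_display, reseat_ram, ship_unit, ticket_escalated, update_required

[1] (3) [ticket_escalated :- fan_spinning, cable_seated, ship_unit.]; (5) [network_up :- ship_unit.]. ⇒ new: ticket_escalated, network_up.
[2] (6) [gpu_fault :- ticket_escalated, network_up.]. ⇒ new: gpu_fault.
[3] (2) [disk_detected :- gpu_fault.]. ⇒ new: disk_detected.
[4] (4) [beep_code_3 :- disk_detected.]; (7) [update_required :- fan_spinning, disk_detected.]. ⇒ new: beep_code_3, update_required.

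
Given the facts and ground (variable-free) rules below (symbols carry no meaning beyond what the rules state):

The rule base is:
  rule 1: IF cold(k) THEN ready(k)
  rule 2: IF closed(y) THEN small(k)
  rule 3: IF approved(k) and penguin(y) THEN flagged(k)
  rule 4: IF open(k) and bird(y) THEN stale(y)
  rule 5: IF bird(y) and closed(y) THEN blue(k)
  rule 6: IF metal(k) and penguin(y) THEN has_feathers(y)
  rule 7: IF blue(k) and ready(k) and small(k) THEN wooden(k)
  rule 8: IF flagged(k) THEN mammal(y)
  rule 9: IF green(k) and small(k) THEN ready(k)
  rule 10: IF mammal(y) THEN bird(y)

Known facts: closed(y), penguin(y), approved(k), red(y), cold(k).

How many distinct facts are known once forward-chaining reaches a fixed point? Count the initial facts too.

Round 1 fires rule 1, rule 2, rule 3, giving ready(k), small(k), flagged(k).
Round 2 fires rule 8, giving mammal(y).
Round 3 fires rule 10, giving bird(y).
Round 4 fires rule 5, giving blue(k).
Round 5 fires rule 7, giving wooden(k).
Closure: {approved(k), bird(y), blue(k), closed(y), cold(k), flagged(k), mammal(y), penguin(y), ready(k), red(y), small(k), wooden(k)} — 12 facts.

12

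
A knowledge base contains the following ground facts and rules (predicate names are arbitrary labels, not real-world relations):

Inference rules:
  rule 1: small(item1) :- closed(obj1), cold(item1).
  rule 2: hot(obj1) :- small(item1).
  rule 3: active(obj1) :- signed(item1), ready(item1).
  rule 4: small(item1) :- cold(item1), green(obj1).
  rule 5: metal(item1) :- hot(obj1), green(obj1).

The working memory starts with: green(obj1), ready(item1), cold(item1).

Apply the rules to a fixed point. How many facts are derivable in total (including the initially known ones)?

6

Round 1: rule 4 [small(item1) :- cold(item1), green(obj1).]. New: small(item1).
Round 2: rule 2 [hot(obj1) :- small(item1).]. New: hot(obj1).
Round 3: rule 5 [metal(item1) :- hot(obj1), green(obj1).]. New: metal(item1).
Closure: {cold(item1), green(obj1), hot(obj1), metal(item1), ready(item1), small(item1)} — 6 facts.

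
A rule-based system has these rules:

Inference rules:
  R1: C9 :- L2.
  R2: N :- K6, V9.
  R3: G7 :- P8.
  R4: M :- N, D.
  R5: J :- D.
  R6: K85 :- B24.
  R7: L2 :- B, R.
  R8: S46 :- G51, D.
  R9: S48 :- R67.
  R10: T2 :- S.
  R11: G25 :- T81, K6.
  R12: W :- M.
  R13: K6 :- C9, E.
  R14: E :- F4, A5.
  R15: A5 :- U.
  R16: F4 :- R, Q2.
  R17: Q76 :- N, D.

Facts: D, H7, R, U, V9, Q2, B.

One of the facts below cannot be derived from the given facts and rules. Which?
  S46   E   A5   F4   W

S46

Round 1: R5 [J :- D.]; R7 [L2 :- B, R.]; R15 [A5 :- U.]; R16 [F4 :- R, Q2.]. New: J, L2, A5, F4.
Round 2: R1 [C9 :- L2.]; R14 [E :- F4, A5.]. New: C9, E.
Round 3: R13 [K6 :- C9, E.]. New: K6.
Round 4: R2 [N :- K6, V9.]. New: N.
Round 5: R4 [M :- N, D.]; R17 [Q76 :- N, D.]. New: M, Q76.
Round 6: R12 [W :- M.]. New: W.
Derived: A5 (round 1), E (round 2), W (round 6), F4 (round 1). S46 never appears in any round.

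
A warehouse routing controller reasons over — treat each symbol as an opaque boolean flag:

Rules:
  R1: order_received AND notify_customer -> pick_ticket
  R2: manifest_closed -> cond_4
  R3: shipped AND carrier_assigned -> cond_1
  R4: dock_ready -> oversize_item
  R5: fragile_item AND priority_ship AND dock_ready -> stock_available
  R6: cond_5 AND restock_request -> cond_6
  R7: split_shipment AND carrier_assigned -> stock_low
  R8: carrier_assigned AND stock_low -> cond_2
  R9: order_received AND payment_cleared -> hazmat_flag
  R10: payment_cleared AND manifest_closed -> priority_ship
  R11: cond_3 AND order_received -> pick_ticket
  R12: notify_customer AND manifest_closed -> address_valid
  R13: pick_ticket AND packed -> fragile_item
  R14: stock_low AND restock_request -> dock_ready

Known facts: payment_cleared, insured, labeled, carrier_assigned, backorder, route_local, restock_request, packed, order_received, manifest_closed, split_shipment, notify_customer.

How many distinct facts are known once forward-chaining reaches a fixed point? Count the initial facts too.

Round 1 fires R1, R2, R7, R9, R10, R12, giving pick_ticket, cond_4, stock_low, hazmat_flag, priority_ship, address_valid.
Round 2 fires R8, R13, R14, giving cond_2, fragile_item, dock_ready.
Round 3 fires R4, R5, giving oversize_item, stock_available.
Closure: {address_valid, backorder, carrier_assigned, cond_2, cond_4, dock_ready, fragile_item, hazmat_flag, insured, labeled, manifest_closed, notify_customer, order_received, oversize_item, packed, payment_cleared, pick_ticket, priority_ship, restock_request, route_local, split_shipment, stock_available, stock_low} — 23 facts.

23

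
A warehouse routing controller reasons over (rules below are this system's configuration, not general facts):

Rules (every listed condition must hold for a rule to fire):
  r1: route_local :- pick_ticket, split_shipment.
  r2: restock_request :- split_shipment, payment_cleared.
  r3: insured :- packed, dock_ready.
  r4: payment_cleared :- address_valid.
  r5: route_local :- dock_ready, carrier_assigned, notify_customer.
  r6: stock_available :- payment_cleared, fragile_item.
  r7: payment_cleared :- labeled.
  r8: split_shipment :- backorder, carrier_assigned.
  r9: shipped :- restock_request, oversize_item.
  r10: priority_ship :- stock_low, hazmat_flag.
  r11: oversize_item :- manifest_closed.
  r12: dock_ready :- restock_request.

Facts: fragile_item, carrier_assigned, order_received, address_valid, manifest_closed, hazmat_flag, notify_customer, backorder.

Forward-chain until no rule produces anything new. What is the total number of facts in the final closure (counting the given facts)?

16

Round 1 — r4, r8, r11, derive payment_cleared, split_shipment, oversize_item.
Round 2 — r2, r6, derive restock_request, stock_available.
Round 3 — r9, r12, derive shipped, dock_ready.
Round 4 — r5, derive route_local.
Closure: {address_valid, backorder, carrier_assigned, dock_ready, fragile_item, hazmat_flag, manifest_closed, notify_customer, order_received, oversize_item, payment_cleared, restock_request, route_local, shipped, split_shipment, stock_available} — 16 facts.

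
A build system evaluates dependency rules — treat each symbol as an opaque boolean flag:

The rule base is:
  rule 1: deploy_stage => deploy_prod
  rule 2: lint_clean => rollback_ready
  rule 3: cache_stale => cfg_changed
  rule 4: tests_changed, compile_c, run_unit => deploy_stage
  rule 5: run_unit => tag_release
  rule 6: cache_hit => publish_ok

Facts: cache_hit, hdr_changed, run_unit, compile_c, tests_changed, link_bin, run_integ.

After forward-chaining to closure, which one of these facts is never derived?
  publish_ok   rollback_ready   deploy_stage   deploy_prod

rollback_ready

Round 1 fires rule 4, rule 5, rule 6, giving deploy_stage, tag_release, publish_ok.
Round 2 fires rule 1, giving deploy_prod.
Derived: deploy_stage (round 1), publish_ok (round 1), deploy_prod (round 2). rollback_ready never appears in any round.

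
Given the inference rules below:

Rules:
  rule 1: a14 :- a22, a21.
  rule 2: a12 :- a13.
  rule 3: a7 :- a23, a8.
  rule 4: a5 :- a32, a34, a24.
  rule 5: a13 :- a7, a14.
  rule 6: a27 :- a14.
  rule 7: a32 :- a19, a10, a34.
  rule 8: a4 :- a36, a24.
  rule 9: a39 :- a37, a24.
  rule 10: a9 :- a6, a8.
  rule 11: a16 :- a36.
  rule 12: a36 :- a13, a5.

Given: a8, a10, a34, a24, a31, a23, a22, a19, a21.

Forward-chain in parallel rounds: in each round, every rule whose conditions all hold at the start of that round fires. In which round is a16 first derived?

4

[1] rule 1 [a14 :- a22, a21.]; rule 3 [a7 :- a23, a8.]; rule 7 [a32 :- a19, a10, a34.]. ⇒ new: a14, a7, a32.
[2] rule 4 [a5 :- a32, a34, a24.]; rule 5 [a13 :- a7, a14.]; rule 6 [a27 :- a14.]. ⇒ new: a5, a13, a27.
[3] rule 2 [a12 :- a13.]; rule 12 [a36 :- a13, a5.]. ⇒ new: a12, a36.
[4] rule 8 [a4 :- a36, a24.]; rule 11 [a16 :- a36.]. ⇒ new: a4, a16.
a16 first appears in round 4.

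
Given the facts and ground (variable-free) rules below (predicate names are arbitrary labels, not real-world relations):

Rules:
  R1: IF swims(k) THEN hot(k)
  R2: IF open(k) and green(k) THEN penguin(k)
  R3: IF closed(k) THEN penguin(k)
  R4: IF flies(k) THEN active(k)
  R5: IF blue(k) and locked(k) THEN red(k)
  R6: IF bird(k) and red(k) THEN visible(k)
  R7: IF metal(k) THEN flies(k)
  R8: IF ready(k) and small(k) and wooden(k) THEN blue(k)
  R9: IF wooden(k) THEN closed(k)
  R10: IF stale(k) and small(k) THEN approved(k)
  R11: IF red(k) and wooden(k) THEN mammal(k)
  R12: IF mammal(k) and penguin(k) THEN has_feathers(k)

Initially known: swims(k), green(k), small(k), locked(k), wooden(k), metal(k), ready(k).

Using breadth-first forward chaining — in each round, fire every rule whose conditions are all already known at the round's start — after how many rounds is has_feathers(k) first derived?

4

Round 1: R1 [IF swims(k) THEN hot(k)]; R7 [IF metal(k) THEN flies(k)]; R8 [IF ready(k) and small(k) and wooden(k) THEN blue(k)]; R9 [IF wooden(k) THEN closed(k)]. New: hot(k), flies(k), blue(k), closed(k).
Round 2: R3 [IF closed(k) THEN penguin(k)]; R4 [IF flies(k) THEN active(k)]; R5 [IF blue(k) and locked(k) THEN red(k)]. New: penguin(k), active(k), red(k).
Round 3: R11 [IF red(k) and wooden(k) THEN mammal(k)]. New: mammal(k).
Round 4: R12 [IF mammal(k) and penguin(k) THEN has_feathers(k)]. New: has_feathers(k).
has_feathers(k) first appears in round 4.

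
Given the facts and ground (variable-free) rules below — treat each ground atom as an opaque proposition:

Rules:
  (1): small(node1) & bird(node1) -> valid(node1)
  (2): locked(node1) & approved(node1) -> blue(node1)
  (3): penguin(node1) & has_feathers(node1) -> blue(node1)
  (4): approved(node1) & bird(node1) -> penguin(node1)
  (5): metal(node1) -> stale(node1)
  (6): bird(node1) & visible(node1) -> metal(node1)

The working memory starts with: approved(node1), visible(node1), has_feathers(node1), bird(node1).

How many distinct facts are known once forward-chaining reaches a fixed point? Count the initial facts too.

8

Round 1: (4) [approved(node1) & bird(node1) -> penguin(node1)]; (6) [bird(node1) & visible(node1) -> metal(node1)]. New: penguin(node1), metal(node1).
Round 2: (3) [penguin(node1) & has_feathers(node1) -> blue(node1)]; (5) [metal(node1) -> stale(node1)]. New: blue(node1), stale(node1).
Closure: {approved(node1), bird(node1), blue(node1), has_feathers(node1), metal(node1), penguin(node1), stale(node1), visible(node1)} — 8 facts.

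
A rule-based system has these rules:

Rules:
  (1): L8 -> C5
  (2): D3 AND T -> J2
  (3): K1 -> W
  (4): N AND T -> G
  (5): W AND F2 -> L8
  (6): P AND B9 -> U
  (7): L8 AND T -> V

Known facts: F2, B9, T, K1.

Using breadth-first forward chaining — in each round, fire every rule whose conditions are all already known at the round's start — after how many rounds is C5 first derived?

Round 1: (3) [K1 -> W]. New: W.
Round 2: (5) [W AND F2 -> L8]. New: L8.
Round 3: (1) [L8 -> C5]; (7) [L8 AND T -> V]. New: C5, V.
C5 first appears in round 3.

3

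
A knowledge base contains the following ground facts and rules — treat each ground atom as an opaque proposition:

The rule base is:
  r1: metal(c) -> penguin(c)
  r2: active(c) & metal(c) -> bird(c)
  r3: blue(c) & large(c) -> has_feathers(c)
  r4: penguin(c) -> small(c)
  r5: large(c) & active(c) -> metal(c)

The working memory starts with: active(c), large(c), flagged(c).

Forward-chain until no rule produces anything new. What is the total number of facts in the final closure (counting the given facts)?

[1] r5 [large(c) & active(c) -> metal(c)]. ⇒ new: metal(c).
[2] r1 [metal(c) -> penguin(c)]; r2 [active(c) & metal(c) -> bird(c)]. ⇒ new: penguin(c), bird(c).
[3] r4 [penguin(c) -> small(c)]. ⇒ new: small(c).
Closure: {active(c), bird(c), flagged(c), large(c), metal(c), penguin(c), small(c)} — 7 facts.

7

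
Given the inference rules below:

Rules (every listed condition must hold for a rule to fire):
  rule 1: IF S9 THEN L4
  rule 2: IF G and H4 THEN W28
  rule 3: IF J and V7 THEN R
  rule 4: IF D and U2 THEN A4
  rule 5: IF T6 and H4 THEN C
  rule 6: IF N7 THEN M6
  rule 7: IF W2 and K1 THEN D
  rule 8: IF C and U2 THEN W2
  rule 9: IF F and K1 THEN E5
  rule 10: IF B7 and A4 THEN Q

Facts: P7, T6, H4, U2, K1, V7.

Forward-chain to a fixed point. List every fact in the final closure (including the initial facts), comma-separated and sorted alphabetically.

[1] rule 5 [IF T6 and H4 THEN C]. ⇒ new: C.
[2] rule 8 [IF C and U2 THEN W2]. ⇒ new: W2.
[3] rule 7 [IF W2 and K1 THEN D]. ⇒ new: D.
[4] rule 4 [IF D and U2 THEN A4]. ⇒ new: A4.

A4, C, D, H4, K1, P7, T6, U2, V7, W2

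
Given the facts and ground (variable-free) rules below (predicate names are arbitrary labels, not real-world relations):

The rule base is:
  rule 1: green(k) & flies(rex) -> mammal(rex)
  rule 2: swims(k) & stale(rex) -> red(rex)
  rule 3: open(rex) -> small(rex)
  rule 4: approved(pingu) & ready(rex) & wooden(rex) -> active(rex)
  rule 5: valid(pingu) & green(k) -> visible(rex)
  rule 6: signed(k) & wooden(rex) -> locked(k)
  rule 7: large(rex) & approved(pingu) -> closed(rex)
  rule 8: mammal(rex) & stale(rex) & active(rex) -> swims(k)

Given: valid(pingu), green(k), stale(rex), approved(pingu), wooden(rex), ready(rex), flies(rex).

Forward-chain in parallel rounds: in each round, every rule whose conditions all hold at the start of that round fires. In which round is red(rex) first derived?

3

Round 1: rule 1 [green(k) & flies(rex) -> mammal(rex)]; rule 4 [approved(pingu) & ready(rex) & wooden(rex) -> active(rex)]; rule 5 [valid(pingu) & green(k) -> visible(rex)]. New: mammal(rex), active(rex), visible(rex).
Round 2: rule 8 [mammal(rex) & stale(rex) & active(rex) -> swims(k)]. New: swims(k).
Round 3: rule 2 [swims(k) & stale(rex) -> red(rex)]. New: red(rex).
red(rex) first appears in round 3.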